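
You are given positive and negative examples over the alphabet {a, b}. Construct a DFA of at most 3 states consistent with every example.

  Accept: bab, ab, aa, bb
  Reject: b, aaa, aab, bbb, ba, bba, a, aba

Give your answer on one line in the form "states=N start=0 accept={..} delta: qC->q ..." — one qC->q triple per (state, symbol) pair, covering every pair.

Grow the machine one transition at a time. Run the examples from 0; the earliest place one falls off (shortest prefix, ties alphabetical) gets sent to the lowest-numbered state that keeps every Accept/Reject pair distinguishable — a pair clashes when both reach the same state with identical unread suffix — and to a fresh state only if none does.
a: 0a undefined. 0a->0: no, ab/b meet in 0 with "b" left. Open state 1: 0a->1.
b: 0b undefined. 0b->0: no, bb/b meet in 0. 0b->1: no, bab/aab meet in 1 with "ab" left. Open state 2: 0b->2.
aa: 1a undefined. 1a->0: ok.
ab: 1b undefined. 1b->0: ok.
ba: 2a undefined. 2a->0: no, bab/b meet in 2. 2a->1: ok.
bb: 2b undefined. 2b->0: ok.
All examples now run through 3 states with every (state, symbol) defined. Accept strings end in {0}, Reject strings end in {1,2}; accept={0}.

states=3 start=0 accept={0} delta: 0a->1 0b->2 1a->0 1b->0 2a->1 2b->0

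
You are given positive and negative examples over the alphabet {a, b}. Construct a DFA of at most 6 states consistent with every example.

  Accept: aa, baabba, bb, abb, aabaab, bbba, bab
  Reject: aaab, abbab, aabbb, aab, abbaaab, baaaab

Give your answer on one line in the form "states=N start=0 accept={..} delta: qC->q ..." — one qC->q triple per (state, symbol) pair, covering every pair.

Fold the examples into a partial DFA from state 0: repeatedly fix the first undefined (state, symbol) met by the shortest-then-alphabetical prefix, trying targets in increasing order and rejecting any under which an Accept and a Reject string meet in one state with the same remainder; add a state when all current targets are rejected. Accepting states are where Accept strings end.
a: 0a undefined. 0a->0: ok.
b: 0b undefined. 0b->0: no, aa/aaab meet in 0. Open state 1: 0b->1.
ba: 1a undefined. 1a->0: no, aabaab/aaab meet in 1. 1a->1: no, bb/baaaab meet in 1 with "b" left. Open state 2: 1a->2.
bb: 1b undefined. 1b->0: ok.
baa: 2a undefined. 2a->0: no, aabaab/aaab meet in 1. 2a->1: no, aa/baaaab meet in 0. 2a->2: no, aabaab/baaaab meet in 2 with "b" left. Open state 3: 2a->3.
bab: 2b undefined. 2b->0: ok.
baaa: 3a undefined. 3a->0: ok.
baab: 3b undefined. 3b->0: ok.
All examples now run through 4 states with every (state, symbol) defined. Accept strings end in {0,2}, Reject strings end in {1}; accept={0,2}.

states=4 start=0 accept={0,2} delta: 0a->0 0b->1 1a->2 1b->0 2a->3 2b->0 3a->0 3b->0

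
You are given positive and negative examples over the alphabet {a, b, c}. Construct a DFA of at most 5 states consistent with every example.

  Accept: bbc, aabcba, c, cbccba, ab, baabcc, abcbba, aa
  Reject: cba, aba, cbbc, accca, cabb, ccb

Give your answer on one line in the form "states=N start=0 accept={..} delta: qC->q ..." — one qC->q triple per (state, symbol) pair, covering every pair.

states=4 start=0 accept={0,1} delta: 0a->0 0b->1 0c->1 1a->2 1b->2 1c->2 2a->2 2b->3 2c->1 3a->0 3b->3 3c->2

Fold the examples into a partial DFA from state 0: repeatedly fix the first undefined (state, symbol) met by the shortest-then-alphabetical prefix, trying targets in increasing order and rejecting any under which an Accept and a Reject string meet in one state with the same remainder; add a state when all current targets are rejected. Accepting states are where Accept strings end.
a: 0a undefined. 0a->0: ok.
b: 0b undefined. 0b->0: no, aabcba/cba meet in 0 with "cba" left. Open state 1: 0b->1.
c: 0c undefined. 0c->0: no, bbc/cbbc meet in 1 with "bc" left. 0c->1: ok.
ba: 1a undefined. 1a->0: no, aa/aba meet in 0. 1a->1: no, c/aba meet in 1. Open state 2: 1a->2.
bb: 1b undefined. 1b->0: no, aa/cba meet in 0. 1b->1: no, bbc/cbbc meet in 1 with "c" left. 1b->2: ok.
cc: 1c undefined. 1c->0: no, aabcba/aba meet in 2. 1c->1: no, aabcba/cba meet in 2 with "a" left. 1c->2: ok.
baa: 2a undefined. 2a->0: no, aa/cba meet in 0. 2a->1: no, c/cba meet in 1. 2a->2: ok.
bbc: 2c undefined. 2c->0: no, bbc/accca meet in 0. 2c->1: ok.
cab: 2b undefined. 2b->0: no, bbc/cbbc meet in 1. 2b->1: no, bbc/ccb meet in 1. 2b->2: no, bbc/cbbc meet in 1. Open state 3: 2b->3.
cabb: 3b undefined. 3b->0: no, abcbba/cabb meet in 0. 3b->1: no, bbc/cabb meet in 1. 3b->2: no, abcbba/cba meet in 2. 3b->3: ok.
cbbc: 3c undefined. 3c->0: no, aa/cbbc meet in 0. 3c->1: no, bbc/cbbc meet in 1. 3c->2: ok.
aabcba: 3a undefined. 3a->0: ok.
All examples now run through 4 states with every (state, symbol) defined. Accept strings end in {0,1}, Reject strings end in {2,3}; accept={0,1}.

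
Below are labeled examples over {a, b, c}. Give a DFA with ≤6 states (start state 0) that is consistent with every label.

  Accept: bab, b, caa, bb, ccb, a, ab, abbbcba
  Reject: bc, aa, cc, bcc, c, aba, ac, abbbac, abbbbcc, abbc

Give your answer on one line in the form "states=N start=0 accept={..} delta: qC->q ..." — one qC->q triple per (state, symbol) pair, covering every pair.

Fold the examples into a partial DFA from state 0: repeatedly fix the first undefined (state, symbol) met by the shortest-then-alphabetical prefix, trying targets in increasing order and rejecting any under which an Accept and a Reject string meet in one state with the same remainder; add a state when all current targets are rejected. Accepting states are where Accept strings end.
a: 0a undefined. 0a->0: no, a/aa meet in 0. Open state 1: 0a->1.
b: 0b undefined. 0b->0: ok.
c: 0c undefined. 0c->0: no, b/bc meet in 0. 0c->1: no, a/bc meet in 1. Open state 2: 0c->2.
aa: 1a undefined. 1a->0: no, b/aa meet in 0. 1a->1: no, a/aa meet in 1. 1a->2: ok.
ab: 1b undefined. 1b->0: no, a/aba meet in 1. 1b->1: ok.
ac: 1c undefined. 1c->0: no, b/ac meet in 0. 1c->1: no, bab/ac meet in 1. 1c->2: ok.
ca: 2a undefined. 2a->0: ok.
cc: 2c undefined. 2c->0: no, b/cc meet in 0. 2c->1: no, bab/cc meet in 1. 2c->2: ok.
ccb: 2b undefined. 2b->0: ok.
All examples now run through 3 states with every (state, symbol) defined. Accept strings end in {0,1}, Reject strings end in {2}; accept={0,1}.

states=3 start=0 accept={0,1} delta: 0a->1 0b->0 0c->2 1a->2 1b->1 1c->2 2a->0 2b->0 2c->2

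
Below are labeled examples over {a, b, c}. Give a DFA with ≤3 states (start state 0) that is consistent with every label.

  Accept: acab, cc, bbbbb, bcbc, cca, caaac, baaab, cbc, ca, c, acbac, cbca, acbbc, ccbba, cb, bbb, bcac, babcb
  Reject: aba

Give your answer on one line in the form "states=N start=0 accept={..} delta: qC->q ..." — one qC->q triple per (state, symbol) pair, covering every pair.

states=3 start=0 accept={0,1} delta: 0a->0 0b->1 0c->0 1a->2 1b->0 1c->0 2a->0 2b->0 2c->0

Fold the examples into a partial DFA from state 0: repeatedly fix the first undefined (state, symbol) met by the shortest-then-alphabetical prefix, trying targets in increasing order and rejecting any under which an Accept and a Reject string meet in one state with the same remainder; add a state when all current targets are rejected. Accepting states are where Accept strings end.
a: 0a undefined. 0a->0: ok.
b: 0b undefined. 0b->0: no, bbbbb/aba meet in 0. Open state 1: 0b->1.
c: 0c undefined. 0c->0: ok.
ba: 1a undefined. 1a->0: no, cc/aba meet in 0. 1a->1: no, acab/aba meet in 1. Open state 2: 1a->2.
bb: 1b undefined. 1b->0: ok.
bc: 1c undefined. 1c->0: ok.
baa: 2a undefined. 2a->0: ok.
bab: 2b undefined. 2b->0: ok.
acbac: 2c undefined. 2c->0: ok.
All examples now run through 3 states with every (state, symbol) defined. Accept strings end in {0,1}, Reject strings end in {2}; accept={0,1}.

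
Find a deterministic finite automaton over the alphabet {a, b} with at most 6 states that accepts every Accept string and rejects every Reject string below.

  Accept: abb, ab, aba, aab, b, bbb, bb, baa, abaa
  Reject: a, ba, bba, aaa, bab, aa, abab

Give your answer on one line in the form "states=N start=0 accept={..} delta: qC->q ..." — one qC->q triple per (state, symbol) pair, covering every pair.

Fold the examples into a partial DFA from state 0: repeatedly fix the first undefined (state, symbol) met by the shortest-then-alphabetical prefix, trying targets in increasing order and rejecting any under which an Accept and a Reject string meet in one state with the same remainder; add a state when all current targets are rejected. Accepting states are where Accept strings end.
a: 0a undefined. 0a->0: no, aba/ba meet in 0 with "ba" left. Open state 1: 0a->1.
b: 0b undefined. 0b->0: no, ab/bab meet in 1 with "b" left. 0b->1: no, aba/bba meet in 1 with "ba" left. Open state 2: 0b->2.
aa: 1a undefined. 1a->0: ok.
ab: 1b undefined. 1b->0: no, ab/aa meet in 0. 1b->1: no, abb/a meet in 1. 1b->2: no, aba/ba meet in 2 with "a" left. Open state 3: 1b->3.
ba: 2a undefined. 2a->0: no, aab/bab meet in 2. 2a->1: no, ab/bab meet in 3. 2a->2: no, aab/ba meet in 2. 2a->3: no, abb/bab meet in 3 with "b" left. Open state 4: 2a->4.
bb: 2b undefined. 2b->0: no, bb/aa meet in 0. 2b->1: no, bb/a meet in 1. 2b->2: ok.
aba: 3a undefined. 3a->0: no, aba/aa meet in 0. 3a->1: no, ab/abab meet in 3. 3a->2: no, aba/abab meet in 2. 3a->3: no, abb/abab meet in 3 with "b" left. 3a->4: no, aba/ba meet in 4. Open state 5: 3a->5.
abb: 3b undefined. 3b->0: no, abb/aa meet in 0. 3b->1: no, abb/a meet in 1. 3b->2: ok.
baa: 4a undefined. 4a->0: no, baa/aa meet in 0. 4a->1: no, baa/a meet in 1. 4a->2: ok.
bab: 4b undefined. 4b->0: ok.
abaa: 5a undefined. 5a->0: no, abaa/bab meet in 0. 5a->1: no, abaa/a meet in 1. 5a->2: ok.
abab: 5b undefined. 5b->0: ok.
All examples now run through 6 states with every (state, symbol) defined. Accept strings end in {2,3,5}, Reject strings end in {0,1,4}; accept={2,3,5}.

states=6 start=0 accept={2,3,5} delta: 0a->1 0b->2 1a->0 1b->3 2a->4 2b->2 3a->5 3b->2 4a->2 4b->0 5a->2 5b->0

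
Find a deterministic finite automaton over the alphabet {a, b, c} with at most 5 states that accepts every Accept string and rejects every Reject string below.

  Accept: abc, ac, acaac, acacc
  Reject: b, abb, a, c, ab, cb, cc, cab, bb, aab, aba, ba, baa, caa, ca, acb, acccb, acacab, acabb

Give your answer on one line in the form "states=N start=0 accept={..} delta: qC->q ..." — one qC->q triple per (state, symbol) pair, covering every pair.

states=3 start=0 accept={2} delta: 0a->1 0b->0 0c->0 1a->0 1b->1 1c->2 2a->2 2b->0 2c->2

State merging on the prefix tree: take the shortest (then alphabetical) example prefix whose next move is undefined and point that move at state 0, else 1, else 2, ...; a target is out if some Accept/Reject pair would then sit in one state with the same input left (inseparable). If every existing state is out, open a new one.
a: 0a undefined. 0a->0: no, ac/c meet in 0 with "c" left. Open state 1: 0a->1.
b: 0b undefined. 0b->0: ok.
c: 0c undefined. 0c->0: ok.
aa: 1a undefined. 1a->0: ok.
ab: 1b undefined. 1b->0: no, abc/b meet in 0. 1b->1: ok.
ac: 1c undefined. 1c->0: no, abc/b meet in 0. 1c->1: no, abc/abb meet in 1. Open state 2: 1c->2.
aca: 2a undefined. 2a->0: no, acacc/b meet in 0. 2a->1: no, acaac/b meet in 0. 2a->2: ok.
acb: 2b undefined. 2b->0: ok.
acc: 2c undefined. 2c->0: no, acaac/b meet in 0. 2c->1: no, acaac/abb meet in 1. 2c->2: ok.
All examples now run through 3 states with every (state, symbol) defined. Accept strings end in {2}, Reject strings end in {0,1}; accept={2}.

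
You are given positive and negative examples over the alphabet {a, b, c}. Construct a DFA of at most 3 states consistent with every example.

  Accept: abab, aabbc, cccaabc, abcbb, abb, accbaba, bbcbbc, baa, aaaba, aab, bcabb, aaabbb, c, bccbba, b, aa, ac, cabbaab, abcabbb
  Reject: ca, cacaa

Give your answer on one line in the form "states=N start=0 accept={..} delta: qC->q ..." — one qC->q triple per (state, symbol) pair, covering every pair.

states=3 start=0 accept={0,1} delta: 0a->0 0b->0 0c->1 1a->2 1b->0 1c->0 2a->2 2b->0 2c->1

Fold the examples into a partial DFA from state 0: repeatedly fix the first undefined (state, symbol) met by the shortest-then-alphabetical prefix, trying targets in increasing order and rejecting any under which an Accept and a Reject string meet in one state with the same remainder; add a state when all current targets are rejected. Accepting states are where Accept strings end.
a: 0a undefined. 0a->0: ok.
b: 0b undefined. 0b->0: ok.
c: 0c undefined. 0c->0: no, abab/ca meet in 0. Open state 1: 0c->1.
ca: 1a undefined. 1a->0: no, abab/ca meet in 0. 1a->1: no, aabbc/ca meet in 1. Open state 2: 1a->2.
cc: 1c undefined. 1c->0: ok.
cab: 2b undefined. 2b->0: ok.
cac: 2c undefined. 2c->0: no, abab/cacaa meet in 0. 2c->1: ok.
abcb: 1b undefined. 1b->0: ok.
cacaa: 2a undefined. 2a->0: no, abab/cacaa meet in 0. 2a->1: no, aabbc/cacaa meet in 1. 2a->2: ok.
All examples now run through 3 states with every (state, symbol) defined. Accept strings end in {0,1}, Reject strings end in {2}; accept={0,1}.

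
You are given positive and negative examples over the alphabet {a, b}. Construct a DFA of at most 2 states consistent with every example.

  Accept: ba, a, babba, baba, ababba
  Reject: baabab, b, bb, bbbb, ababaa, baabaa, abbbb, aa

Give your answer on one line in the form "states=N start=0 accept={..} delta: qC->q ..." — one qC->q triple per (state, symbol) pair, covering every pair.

State merging on the prefix tree: take the shortest (then alphabetical) example prefix whose next move is undefined and point that move at state 0, else 1, else 2, ...; a target is out if some Accept/Reject pair would then sit in one state with the same input left (inseparable). If every existing state is out, open a new one.
a: 0a undefined. 0a->0: no, a/aa meet in 0. Open state 1: 0a->1.
b: 0b undefined. 0b->0: ok.
aa: 1a undefined. 1a->0: ok.
ab: 1b undefined. 1b->0: ok.
All examples now run through 2 states with every (state, symbol) defined. Accept strings end in {1}, Reject strings end in {0}; accept={1}.

states=2 start=0 accept={1} delta: 0a->1 0b->0 1a->0 1b->0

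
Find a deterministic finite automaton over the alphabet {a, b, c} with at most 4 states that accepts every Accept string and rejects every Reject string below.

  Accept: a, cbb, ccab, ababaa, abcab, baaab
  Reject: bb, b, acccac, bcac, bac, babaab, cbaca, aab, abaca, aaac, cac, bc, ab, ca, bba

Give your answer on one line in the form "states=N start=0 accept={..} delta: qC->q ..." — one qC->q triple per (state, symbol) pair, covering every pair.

Grow the machine one transition at a time. Run the examples from 0; the earliest place one falls off (shortest prefix, ties alphabetical) gets sent to the lowest-numbered state that keeps every Accept/Reject pair distinguishable — a pair clashes when both reach the same state with identical unread suffix — and to a fresh state only if none does.
a: 0a undefined. 0a->0: ok.
b: 0b undefined. 0b->0: no, a/bb meet in 0. Open state 1: 0b->1.
c: 0c undefined. 0c->0: no, a/acccac meet in 0. 0c->1: ok.
ba: 1a undefined. 1a->0: no, a/abaca meet in 0. 1a->1: no, baaab/bb meet in 1 with "b" left. Open state 2: 1a->2.
bb: 1b undefined. 1b->0: no, a/bb meet in 0. 1b->1: no, cbb/bb meet in 1. 1b->2: ok.
bc: 1c undefined. 1c->0: no, a/bc meet in 0. 1c->1: ok.
baa: 2a undefined. 2a->0: no, a/bba meet in 0. 2a->1: ok.
bab: 2b undefined. 2b->0: ok.
bac: 2c undefined. 2c->0: no, a/acccac meet in 0. 2c->1: ok.
All examples now run through 3 states with every (state, symbol) defined. Accept strings end in {0}, Reject strings end in {1,2}; accept={0}.

states=3 start=0 accept={0} delta: 0a->0 0b->1 0c->1 1a->2 1b->2 1c->1 2a->1 2b->0 2c->1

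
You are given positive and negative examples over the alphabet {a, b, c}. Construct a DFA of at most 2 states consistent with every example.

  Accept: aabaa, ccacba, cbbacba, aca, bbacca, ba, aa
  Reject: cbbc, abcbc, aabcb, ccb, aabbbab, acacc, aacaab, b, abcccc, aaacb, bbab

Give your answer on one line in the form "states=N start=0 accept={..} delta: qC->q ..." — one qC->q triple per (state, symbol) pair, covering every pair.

states=2 start=0 accept={0} delta: 0a->0 0b->1 0c->1 1a->0 1b->1 1c->1

State merging on the prefix tree: take the shortest (then alphabetical) example prefix whose next move is undefined and point that move at state 0, else 1, else 2, ...; a target is out if some Accept/Reject pair would then sit in one state with the same input left (inseparable). If every existing state is out, open a new one.
a: 0a undefined. 0a->0: ok.
b: 0b undefined. 0b->0: no, aabaa/aabbbab meet in 0. Open state 1: 0b->1.
c: 0c undefined. 0c->0: no, aca/acacc meet in 0. 0c->1: ok.
ba: 1a undefined. 1a->0: ok.
bb: 1b undefined. 1b->0: no, aabaa/aaacb meet in 0. 1b->1: ok.
cc: 1c undefined. 1c->0: no, aabaa/cbbc meet in 0. 1c->1: ok.
All examples now run through 2 states with every (state, symbol) defined. Accept strings end in {0}, Reject strings end in {1}; accept={0}.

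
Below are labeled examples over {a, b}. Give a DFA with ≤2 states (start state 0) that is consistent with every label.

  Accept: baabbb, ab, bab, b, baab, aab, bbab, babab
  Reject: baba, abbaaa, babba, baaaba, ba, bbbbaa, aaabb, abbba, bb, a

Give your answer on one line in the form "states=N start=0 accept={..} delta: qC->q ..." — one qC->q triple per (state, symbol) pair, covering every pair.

states=2 start=0 accept={1} delta: 0a->0 0b->1 1a->0 1b->0

Fold the examples into a partial DFA from state 0: repeatedly fix the first undefined (state, symbol) met by the shortest-then-alphabetical prefix, trying targets in increasing order and rejecting any under which an Accept and a Reject string meet in one state with the same remainder; add a state when all current targets are rejected. Accepting states are where Accept strings end.
a: 0a undefined. 0a->0: ok.
b: 0b undefined. 0b->0: no, baabbb/baba meet in 0. Open state 1: 0b->1.
ba: 1a undefined. 1a->0: ok.
bb: 1b undefined. 1b->0: ok.
All examples now run through 2 states with every (state, symbol) defined. Accept strings end in {1}, Reject strings end in {0}; accept={1}.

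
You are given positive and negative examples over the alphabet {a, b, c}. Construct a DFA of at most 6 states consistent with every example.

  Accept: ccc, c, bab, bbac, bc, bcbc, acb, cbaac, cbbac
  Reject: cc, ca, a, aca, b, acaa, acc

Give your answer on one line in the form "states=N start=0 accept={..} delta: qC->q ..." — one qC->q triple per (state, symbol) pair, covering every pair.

Fold the examples into a partial DFA from state 0: repeatedly fix the first undefined (state, symbol) met by the shortest-then-alphabetical prefix, trying targets in increasing order and rejecting any under which an Accept and a Reject string meet in one state with the same remainder; add a state when all current targets are rejected. Accepting states are where Accept strings end.
a: 0a undefined. 0a->0: ok.
b: 0b undefined. 0b->0: no, bab/a meet in 0. Open state 1: 0b->1.
c: 0c undefined. 0c->0: no, ccc/cc meet in 0. 0c->1: no, c/b meet in 1. Open state 2: 0c->2.
ba: 1a undefined. 1a->0: no, bab/b meet in 1. 1a->1: ok.
bb: 1b undefined. 1b->0: no, bab/a meet in 0. 1b->1: no, bab/b meet in 1. 1b->2: ok.
bc: 1c undefined. 1c->0: no, bc/a meet in 0. 1c->1: no, bc/b meet in 1. 1c->2: ok.
ca: 2a undefined. 2a->0: ok.
cb: 2b undefined. 2b->0: no, acb/ca meet in 0. 2b->1: no, acb/b meet in 1. 2b->2: no, bcbc/cc meet in 2 with "c" left. Open state 3: 2b->3.
cc: 2c undefined. 2c->0: ok.
cba: 3a undefined. 3a->0: ok.
cbb: 3b undefined. 3b->0: ok.
bcbc: 3c undefined. 3c->0: no, bcbc/cc meet in 0. 3c->1: no, bcbc/b meet in 1. 3c->2: ok.
All examples now run through 4 states with every (state, symbol) defined. Accept strings end in {2,3}, Reject strings end in {0,1}; accept={2,3}.

states=4 start=0 accept={2,3} delta: 0a->0 0b->1 0c->2 1a->1 1b->2 1c->2 2a->0 2b->3 2c->0 3a->0 3b->0 3c->2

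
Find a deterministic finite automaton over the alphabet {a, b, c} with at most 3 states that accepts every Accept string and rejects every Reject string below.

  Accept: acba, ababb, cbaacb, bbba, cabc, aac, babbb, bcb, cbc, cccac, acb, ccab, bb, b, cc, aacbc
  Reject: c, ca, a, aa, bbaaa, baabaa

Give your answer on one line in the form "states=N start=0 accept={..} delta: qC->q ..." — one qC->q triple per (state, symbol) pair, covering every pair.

states=3 start=0 accept={0,2} delta: 0a->1 0b->2 0c->1 1a->1 1b->2 1c->0 2a->0 2b->0 2c->0

Grow the machine one transition at a time. Run the examples from 0; the earliest place one falls off (shortest prefix, ties alphabetical) gets sent to the lowest-numbered state that keeps every Accept/Reject pair distinguishable — a pair clashes when both reach the same state with identical unread suffix — and to a fresh state only if none does.
a: 0a undefined. 0a->0: no, aac/c meet in 0 with "c" left. Open state 1: 0a->1.
b: 0b undefined. 0b->0: no, bbba/a meet in 1. 0b->1: no, b/a meet in 1. Open state 2: 0b->2.
c: 0c undefined. 0c->0: no, cc/c meet in 0. 0c->1: ok.
aa: 1a undefined. 1a->0: no, aac/c meet in 1. 1a->1: ok.
ab: 1b undefined. 1b->0: no, cabc/c meet in 1. 1b->1: no, ababb/c meet in 1. 1b->2: ok.
ac: 1c undefined. 1c->0: ok.
ba: 2a undefined. 2a->0: ok.
bb: 2b undefined. 2b->0: ok.
bc: 2c undefined. 2c->0: ok.
All examples now run through 3 states with every (state, symbol) defined. Accept strings end in {0,2}, Reject strings end in {1}; accept={0,2}.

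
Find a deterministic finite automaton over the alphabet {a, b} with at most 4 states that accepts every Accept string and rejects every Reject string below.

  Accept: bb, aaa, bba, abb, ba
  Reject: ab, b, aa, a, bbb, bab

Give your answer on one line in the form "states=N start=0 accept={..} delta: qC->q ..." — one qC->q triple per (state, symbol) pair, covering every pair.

Fold the examples into a partial DFA from state 0: repeatedly fix the first undefined (state, symbol) met by the shortest-then-alphabetical prefix, trying targets in increasing order and rejecting any under which an Accept and a Reject string meet in one state with the same remainder; add a state when all current targets are rejected. Accepting states are where Accept strings end.
a: 0a undefined. 0a->0: no, aaa/aa meet in 0. Open state 1: 0a->1.
b: 0b undefined. 0b->0: no, bb/b meet in 0. 0b->1: no, bb/ab meet in 1 with "b" left. Open state 2: 0b->2.
aa: 1a undefined. 1a->0: no, aaa/a meet in 1. 1a->1: no, aaa/aa meet in 1. 1a->2: ok.
ab: 1b undefined. 1b->0: no, abb/b meet in 2. 1b->1: no, abb/ab meet in 1. 1b->2: ok.
ba: 2a undefined. 2a->0: ok.
bb: 2b undefined. 2b->0: no, bba/a meet in 1. 2b->1: no, bb/a meet in 1. 2b->2: no, bb/ab meet in 2. Open state 3: 2b->3.
bba: 3a undefined. 3a->0: ok.
bbb: 3b undefined. 3b->0: no, aaa/bbb meet in 0. 3b->1: ok.
All examples now run through 4 states with every (state, symbol) defined. Accept strings end in {0,3}, Reject strings end in {1,2}; accept={0,3}.

states=4 start=0 accept={0,3} delta: 0a->1 0b->2 1a->2 1b->2 2a->0 2b->3 3a->0 3b->1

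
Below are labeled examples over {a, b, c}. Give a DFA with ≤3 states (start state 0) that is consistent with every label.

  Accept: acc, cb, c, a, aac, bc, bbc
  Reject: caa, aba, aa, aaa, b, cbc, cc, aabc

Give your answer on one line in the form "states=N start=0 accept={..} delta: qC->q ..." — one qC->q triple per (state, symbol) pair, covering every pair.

states=3 start=0 accept={1} delta: 0a->1 0b->0 0c->1 1a->2 1b->1 1c->0 2a->0 2b->1 2c->1

State merging on the prefix tree: take the shortest (then alphabetical) example prefix whose next move is undefined and point that move at state 0, else 1, else 2, ...; a target is out if some Accept/Reject pair would then sit in one state with the same input left (inseparable). If every existing state is out, open a new one.
a: 0a undefined. 0a->0: no, acc/cc meet in 0 with "cc" left. Open state 1: 0a->1.
b: 0b undefined. 0b->0: ok.
c: 0c undefined. 0c->0: no, cb/b meet in 0. 0c->1: ok.
aa: 1a undefined. 1a->0: no, c/caa meet in 1. 1a->1: no, c/caa meet in 1. Open state 2: 1a->2.
ab: 1b undefined. 1b->0: no, cb/b meet in 0. 1b->1: ok.
ac: 1c undefined. 1c->0: ok.
aaa: 2a undefined. 2a->0: ok.
aab: 2b undefined. 2b->0: no, acc/aabc meet in 1. 2b->1: ok.
aac: 2c undefined. 2c->0: no, aac/caa meet in 0. 2c->1: ok.
All examples now run through 3 states with every (state, symbol) defined. Accept strings end in {1}, Reject strings end in {0,2}; accept={1}.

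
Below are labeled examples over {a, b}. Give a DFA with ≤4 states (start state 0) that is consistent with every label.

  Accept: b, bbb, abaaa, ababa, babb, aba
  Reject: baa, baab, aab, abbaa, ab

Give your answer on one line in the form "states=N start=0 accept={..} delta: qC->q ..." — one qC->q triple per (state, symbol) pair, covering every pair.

states=4 start=0 accept={0,3} delta: 0a->1 0b->0 1a->1 1b->2 2a->3 2b->0 3a->2 3b->2

Fold the examples into a partial DFA from state 0: repeatedly fix the first undefined (state, symbol) met by the shortest-then-alphabetical prefix, trying targets in increasing order and rejecting any under which an Accept and a Reject string meet in one state with the same remainder; add a state when all current targets are rejected. Accepting states are where Accept strings end.
a: 0a undefined. 0a->0: no, b/aab meet in 0 with "b" left. Open state 1: 0a->1.
b: 0b undefined. 0b->0: ok.
aa: 1a undefined. 1a->0: no, b/baa meet in 0. 1a->1: ok.
ab: 1b undefined. 1b->0: no, b/baab meet in 0. 1b->1: no, abaaa/baa meet in 1. Open state 2: 1b->2.
aba: 2a undefined. 2a->0: no, abaaa/baa meet in 1. 2a->1: no, abaaa/baa meet in 1. 2a->2: no, abaaa/baab meet in 2. Open state 3: 2a->3.
abb: 2b undefined. 2b->0: ok.
abaa: 3a undefined. 3a->0: no, abaaa/baa meet in 1. 3a->1: no, abaaa/baa meet in 1. 3a->2: ok.
abab: 3b undefined. 3b->0: no, ababa/baa meet in 1. 3b->1: no, ababa/baa meet in 1. 3b->2: ok.
All examples now run through 4 states with every (state, symbol) defined. Accept strings end in {0,3}, Reject strings end in {1,2}; accept={0,3}.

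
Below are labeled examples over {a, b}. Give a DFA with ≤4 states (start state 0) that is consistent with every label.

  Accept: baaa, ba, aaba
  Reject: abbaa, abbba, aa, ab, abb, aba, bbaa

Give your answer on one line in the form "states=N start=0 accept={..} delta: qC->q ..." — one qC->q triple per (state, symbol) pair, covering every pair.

states=4 start=0 accept={1} delta: 0a->1 0b->0 1a->0 1b->2 2a->0 2b->3 3a->1 3b->1

Fold the examples into a partial DFA from state 0: repeatedly fix the first undefined (state, symbol) met by the shortest-then-alphabetical prefix, trying targets in increasing order and rejecting any under which an Accept and a Reject string meet in one state with the same remainder; add a state when all current targets are rejected. Accepting states are where Accept strings end.
a: 0a undefined. 0a->0: no, ba/aba meet in 0 with "ba" left. Open state 1: 0a->1.
b: 0b undefined. 0b->0: ok.
aa: 1a undefined. 1a->0: ok.
ab: 1b undefined. 1b->0: no, baaa/abbba meet in 1. 1b->1: no, baaa/abbaa meet in 1. Open state 2: 1b->2.
aba: 2a undefined. 2a->0: ok.
abb: 2b undefined. 2b->0: no, baaa/abbba meet in 1. 2b->1: no, baaa/abbaa meet in 1. 2b->2: no, baaa/abbaa meet in 1. Open state 3: 2b->3.
abba: 3a undefined. 3a->0: no, baaa/abbaa meet in 1. 3a->1: ok.
abbb: 3b undefined. 3b->0: no, baaa/abbba meet in 1. 3b->1: ok.
All examples now run through 4 states with every (state, symbol) defined. Accept strings end in {1}, Reject strings end in {0,2,3}; accept={1}.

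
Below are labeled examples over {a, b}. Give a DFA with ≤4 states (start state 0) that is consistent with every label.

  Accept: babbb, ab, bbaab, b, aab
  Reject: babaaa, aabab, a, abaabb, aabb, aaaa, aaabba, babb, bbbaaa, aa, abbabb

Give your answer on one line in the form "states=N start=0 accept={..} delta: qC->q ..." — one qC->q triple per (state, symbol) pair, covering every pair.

states=3 start=0 accept={1} delta: 0a->0 0b->1 1a->1 1b->2 2a->0 2b->0

Fold the examples into a partial DFA from state 0: repeatedly fix the first undefined (state, symbol) met by the shortest-then-alphabetical prefix, trying targets in increasing order and rejecting any under which an Accept and a Reject string meet in one state with the same remainder; add a state when all current targets are rejected. Accepting states are where Accept strings end.
a: 0a undefined. 0a->0: ok.
b: 0b undefined. 0b->0: no, babbb/babaaa meet in 0. Open state 1: 0b->1.
ba: 1a undefined. 1a->0: no, ab/aabab meet in 1. 1a->1: ok.
bb: 1b undefined. 1b->0: no, babbb/babaaa meet in 0. 1b->1: no, babbb/babaaa meet in 1. Open state 2: 1b->2.
bba: 2a undefined. 2a->0: ok.
bbb: 2b undefined. 2b->0: ok.
All examples now run through 3 states with every (state, symbol) defined. Accept strings end in {1}, Reject strings end in {0,2}; accept={1}.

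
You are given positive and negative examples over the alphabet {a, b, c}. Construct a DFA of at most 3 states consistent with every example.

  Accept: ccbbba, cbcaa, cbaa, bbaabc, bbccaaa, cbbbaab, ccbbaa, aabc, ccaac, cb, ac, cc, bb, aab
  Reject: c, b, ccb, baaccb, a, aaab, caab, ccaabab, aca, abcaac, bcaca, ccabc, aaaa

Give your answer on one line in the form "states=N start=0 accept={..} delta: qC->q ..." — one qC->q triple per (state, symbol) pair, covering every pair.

State merging on the prefix tree: take the shortest (then alphabetical) example prefix whose next move is undefined and point that move at state 0, else 1, else 2, ...; a target is out if some Accept/Reject pair would then sit in one state with the same input left (inseparable). If every existing state is out, open a new one.
a: 0a undefined. 0a->0: no, ac/c meet in 0 with "c" left. Open state 1: 0a->1.
b: 0b undefined. 0b->0: no, bb/b meet in 0. 0b->1: ok.
c: 0c undefined. 0c->0: no, cb/b meet in 1. 0c->1: ok.
aa: 1a undefined. 1a->0: no, cb/aaab meet in 1 with "b" left. 1a->1: no, cb/aaab meet in 1 with "b" left. Open state 2: 1a->2.
ab: 1b undefined. 1b->0: ok.
ac: 1c undefined. 1c->0: ok.
aaa: 2a undefined. 2a->0: ok.
aab: 2b undefined. 2b->0: no, cbcaa/ccaabab meet in 0. 2b->1: no, cbbbaab/c meet in 1. 2b->2: ok.
aabc: 2c undefined. 2c->0: ok.
All examples now run through 3 states with every (state, symbol) defined. Accept strings end in {0,2}, Reject strings end in {1}; accept={0,2}.

states=3 start=0 accept={0,2} delta: 0a->1 0b->1 0c->1 1a->2 1b->0 1c->0 2a->0 2b->2 2c->0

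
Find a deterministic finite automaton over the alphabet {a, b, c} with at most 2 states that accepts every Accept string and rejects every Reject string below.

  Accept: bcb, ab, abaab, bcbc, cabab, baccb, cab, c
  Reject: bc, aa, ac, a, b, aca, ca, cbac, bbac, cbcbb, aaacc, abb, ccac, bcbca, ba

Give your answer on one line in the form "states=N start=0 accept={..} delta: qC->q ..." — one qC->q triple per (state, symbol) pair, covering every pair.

states=2 start=0 accept={0} delta: 0a->1 0b->1 0c->0 1a->1 1b->0 1c->1

Grow the machine one transition at a time. Run the examples from 0; the earliest place one falls off (shortest prefix, ties alphabetical) gets sent to the lowest-numbered state that keeps every Accept/Reject pair distinguishable — a pair clashes when both reach the same state with identical unread suffix — and to a fresh state only if none does.
a: 0a undefined. 0a->0: no, ab/b meet in 0 with "b" left. Open state 1: 0a->1.
b: 0b undefined. 0b->0: no, c/bc meet in 0 with "c" left. 0b->1: ok.
c: 0c undefined. 0c->0: ok.
aa: 1a undefined. 1a->0: no, baccb/a meet in 1. 1a->1: ok.
ab: 1b undefined. 1b->0: ok.
ac: 1c undefined. 1c->0: no, bcb/aa meet in 1. 1c->1: ok.
All examples now run through 2 states with every (state, symbol) defined. Accept strings end in {0}, Reject strings end in {1}; accept={0}.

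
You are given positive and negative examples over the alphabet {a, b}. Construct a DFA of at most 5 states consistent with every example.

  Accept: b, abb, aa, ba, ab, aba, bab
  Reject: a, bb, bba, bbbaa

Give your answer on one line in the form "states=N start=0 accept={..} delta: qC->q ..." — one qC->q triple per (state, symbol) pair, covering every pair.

states=5 start=0 accept={0,2,3} delta: 0a->1 0b->2 1a->0 1b->3 2a->0 2b->4 3a->0 3b->0 4a->1 4b->1

State merging on the prefix tree: take the shortest (then alphabetical) example prefix whose next move is undefined and point that move at state 0, else 1, else 2, ...; a target is out if some Accept/Reject pair would then sit in one state with the same input left (inseparable). If every existing state is out, open a new one.
a: 0a undefined. 0a->0: no, abb/bb meet in 0 with "bb" left. Open state 1: 0a->1.
b: 0b undefined. 0b->0: no, b/bb meet in 0. 0b->1: no, b/a meet in 1. Open state 2: 0b->2.
aa: 1a undefined. 1a->0: ok.
ab: 1b undefined. 1b->0: no, aba/a meet in 1. 1b->1: no, abb/a meet in 1. 1b->2: no, abb/bb meet in 2 with "b" left. Open state 3: 1b->3.
ba: 2a undefined. 2a->0: ok.
bb: 2b undefined. 2b->0: no, aa/bb meet in 0. 2b->1: no, aa/bba meet in 0. 2b->2: no, b/bb meet in 2. 2b->3: no, ab/bb meet in 3. Open state 4: 2b->4.
aba: 3a undefined. 3a->0: ok.
abb: 3b undefined. 3b->0: ok.
bba: 4a undefined. 4a->0: no, abb/bba meet in 0. 4a->1: ok.
bbb: 4b undefined. 4b->0: no, abb/bbbaa meet in 0. 4b->1: ok.
All examples now run through 5 states with every (state, symbol) defined. Accept strings end in {0,2,3}, Reject strings end in {1,4}; accept={0,2,3}.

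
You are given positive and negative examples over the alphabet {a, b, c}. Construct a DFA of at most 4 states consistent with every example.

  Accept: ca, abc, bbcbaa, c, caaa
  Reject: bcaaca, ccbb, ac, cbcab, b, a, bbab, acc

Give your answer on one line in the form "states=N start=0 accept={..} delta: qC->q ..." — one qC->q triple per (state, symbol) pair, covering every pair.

states=3 start=0 accept={2} delta: 0a->1 0b->0 0c->2 1a->2 1b->0 1c->1 2a->2 2b->0 2c->0

Fold the examples into a partial DFA from state 0: repeatedly fix the first undefined (state, symbol) met by the shortest-then-alphabetical prefix, trying targets in increasing order and rejecting any under which an Accept and a Reject string meet in one state with the same remainder; add a state when all current targets are rejected. Accepting states are where Accept strings end.
a: 0a undefined. 0a->0: no, c/ac meet in 0 with "c" left. Open state 1: 0a->1.
b: 0b undefined. 0b->0: ok.
c: 0c undefined. 0c->0: no, ca/a meet in 1. 0c->1: no, c/a meet in 1. Open state 2: 0c->2.
ab: 1b undefined. 1b->0: ok.
ac: 1c undefined. 1c->0: no, abc/acc meet in 2. 1c->1: ok.
ca: 2a undefined. 2a->0: no, ca/b meet in 0. 2a->1: no, ca/ac meet in 1. 2a->2: ok.
cb: 2b undefined. 2b->0: ok.
cc: 2c undefined. 2c->0: ok.
bbcbaa: 1a undefined. 1a->0: no, bbcbaa/ccbb meet in 0. 1a->1: no, bbcbaa/bcaaca meet in 1. 1a->2: ok.
All examples now run through 3 states with every (state, symbol) defined. Accept strings end in {2}, Reject strings end in {0,1}; accept={2}.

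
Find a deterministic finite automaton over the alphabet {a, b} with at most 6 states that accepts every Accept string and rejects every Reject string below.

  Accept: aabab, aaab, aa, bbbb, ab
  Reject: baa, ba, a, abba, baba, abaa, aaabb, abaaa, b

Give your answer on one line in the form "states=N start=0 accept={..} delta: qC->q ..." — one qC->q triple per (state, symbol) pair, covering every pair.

Grow the machine one transition at a time. Run the examples from 0; the earliest place one falls off (shortest prefix, ties alphabetical) gets sent to the lowest-numbered state that keeps every Accept/Reject pair distinguishable — a pair clashes when both reach the same state with identical unread suffix — and to a fresh state only if none does.
a: 0a undefined. 0a->0: no, aaab/b meet in 0 with "b" left. Open state 1: 0a->1.
b: 0b undefined. 0b->0: no, aa/baa meet in 1 with "a" left. 0b->1: no, aa/ba meet in 1 with "a" left. Open state 2: 0b->2.
aa: 1a undefined. 1a->0: ok.
ab: 1b undefined. 1b->0: no, aaab/abaa meet in 0. 1b->1: no, aaab/a meet in 1. 1b->2: no, aaab/b meet in 2. Open state 3: 1b->3.
ba: 2a undefined. 2a->0: no, aabab/b meet in 2. 2a->1: no, aa/baa meet in 0. 2a->2: ok.
bb: 2b undefined. 2b->0: ok.
aba: 3a undefined. 3a->0: no, aabab/abaaa meet in 0. 3a->1: no, aabab/abaa meet in 0. 3a->2: ok.
abb: 3b undefined. 3b->0: no, aabab/aaabb meet in 0. 3b->1: no, aabab/abba meet in 0. 3b->2: ok.
All examples now run through 4 states with every (state, symbol) defined. Accept strings end in {0,3}, Reject strings end in {1,2}; accept={0,3}.

states=4 start=0 accept={0,3} delta: 0a->1 0b->2 1a->0 1b->3 2a->2 2b->0 3a->2 3b->2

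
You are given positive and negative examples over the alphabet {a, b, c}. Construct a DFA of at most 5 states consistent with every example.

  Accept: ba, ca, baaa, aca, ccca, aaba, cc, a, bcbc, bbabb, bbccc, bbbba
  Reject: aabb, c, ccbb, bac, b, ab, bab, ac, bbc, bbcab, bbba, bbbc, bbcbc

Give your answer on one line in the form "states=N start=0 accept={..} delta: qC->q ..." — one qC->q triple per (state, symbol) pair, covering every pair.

State merging on the prefix tree: take the shortest (then alphabetical) example prefix whose next move is undefined and point that move at state 0, else 1, else 2, ...; a target is out if some Accept/Reject pair would then sit in one state with the same input left (inseparable). If every existing state is out, open a new one.
a: 0a undefined. 0a->0: ok.
b: 0b undefined. 0b->0: no, ba/aabb meet in 0. Open state 1: 0b->1.
c: 0c undefined. 0c->0: no, ca/c meet in 0. 0c->1: ok.
ba: 1a undefined. 1a->0: ok.
bb: 1b undefined. 1b->0: no, ba/aabb meet in 0. 1b->1: no, ba/bbba meet in 0. Open state 2: 1b->2.
bc: 1c undefined. 1c->0: ok.
bba: 2a undefined. 2a->0: no, bbabb/aabb meet in 2. 2a->1: ok.
bbb: 2b undefined. 2b->0: no, ba/bbba meet in 0. 2b->1: no, ba/bbba meet in 0. 2b->2: no, bbabb/aabb meet in 2. Open state 3: 2b->3.
bbc: 2c undefined. 2c->0: no, ba/bbc meet in 0. 2c->1: no, bbccc/c meet in 1. 2c->2: no, bbccc/aabb meet in 2. 2c->3: no, bbabb/bbc meet in 3. Open state 4: 2c->4.
bbba: 3a undefined. 3a->0: no, ba/bbba meet in 0. 3a->1: ok.
bbbb: 3b undefined. 3b->0: ok.
bbbc: 3c undefined. 3c->0: no, ba/bbbc meet in 0. 3c->1: ok.
bbca: 4a undefined. 4a->0: ok.
bbcb: 4b undefined. 4b->0: ok.
bbcc: 4c undefined. 4c->0: no, bbccc/c meet in 1. 4c->1: ok.
All examples now run through 5 states with every (state, symbol) defined. Accept strings end in {0,3}, Reject strings end in {1,2,4}; accept={0,3}.

states=5 start=0 accept={0,3} delta: 0a->0 0b->1 0c->1 1a->0 1b->2 1c->0 2a->1 2b->3 2c->4 3a->1 3b->0 3c->1 4a->0 4b->0 4c->1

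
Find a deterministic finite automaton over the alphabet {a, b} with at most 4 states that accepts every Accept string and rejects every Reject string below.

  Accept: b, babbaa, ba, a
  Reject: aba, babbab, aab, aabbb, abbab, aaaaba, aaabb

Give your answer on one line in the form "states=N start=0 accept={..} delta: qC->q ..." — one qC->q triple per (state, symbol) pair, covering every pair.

Fold the examples into a partial DFA from state 0: repeatedly fix the first undefined (state, symbol) met by the shortest-then-alphabetical prefix, trying targets in increasing order and rejecting any under which an Accept and a Reject string meet in one state with the same remainder; add a state when all current targets are rejected. Accepting states are where Accept strings end.
a: 0a undefined. 0a->0: no, b/aab meet in 0 with "b" left. Open state 1: 0a->1.
b: 0b undefined. 0b->0: ok.
aa: 1a undefined. 1a->0: no, b/aab meet in 0. 1a->1: ok.
ab: 1b undefined. 1b->0: no, b/babbab meet in 0. 1b->1: no, babbaa/aba meet in 1. Open state 2: 1b->2.
aba: 2a undefined. 2a->0: no, b/aba meet in 0. 2a->1: no, ba/aba meet in 1. 2a->2: ok.
abb: 2b undefined. 2b->0: no, b/aabbb meet in 0. 2b->1: no, babbaa/aaabb meet in 1. 2b->2: no, babbaa/aba meet in 2. Open state 3: 2b->3.
abba: 3a undefined. 3a->0: no, b/babbab meet in 0. 3a->1: ok.
aabbb: 3b undefined. 3b->0: no, b/aabbb meet in 0. 3b->1: no, babbaa/aabbb meet in 1. 3b->2: ok.
All examples now run through 4 states with every (state, symbol) defined. Accept strings end in {0,1}, Reject strings end in {2,3}; accept={0,1}.

states=4 start=0 accept={0,1} delta: 0a->1 0b->0 1a->1 1b->2 2a->2 2b->3 3a->1 3b->2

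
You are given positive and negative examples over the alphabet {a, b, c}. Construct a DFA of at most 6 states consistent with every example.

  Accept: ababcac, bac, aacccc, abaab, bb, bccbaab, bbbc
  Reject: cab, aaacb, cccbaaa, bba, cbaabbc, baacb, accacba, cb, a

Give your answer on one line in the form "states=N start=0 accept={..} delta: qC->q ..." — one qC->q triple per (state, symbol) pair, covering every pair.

Grow the machine one transition at a time. Run the examples from 0; the earliest place one falls off (shortest prefix, ties alphabetical) gets sent to the lowest-numbered state that keeps every Accept/Reject pair distinguishable — a pair clashes when both reach the same state with identical unread suffix — and to a fresh state only if none does.
a: 0a undefined. 0a->0: ok.
b: 0b undefined. 0b->0: no, abaab/bba meet in 0. Open state 1: 0b->1.
c: 0c undefined. 0c->0: no, aacccc/a meet in 0. 0c->1: no, bb/aaacb meet in 1 with "b" left. Open state 2: 0c->2.
ba: 1a undefined. 1a->0: ok.
bb: 1b undefined. 1b->0: no, bb/bba meet in 0. 1b->1: ok.
bc: 1c undefined. 1c->0: no, bbbc/bba meet in 0. 1c->1: ok.
ca: 2a undefined. 2a->0: no, abaab/cab meet in 1. 2a->1: no, abaab/cab meet in 1. 2a->2: ok.
cb: 2b undefined. 2b->0: no, abaab/cbaabbc meet in 1. 2b->1: no, abaab/cab meet in 1. 2b->2: no, ababcac/cab meet in 2. Open state 3: 2b->3.
cc: 2c undefined. 2c->0: no, aacccc/bba meet in 0. 2c->1: ok.
cba: 3a undefined. 3a->0: no, aacccc/cbaabbc meet in 1. 3a->1: no, aacccc/cbaabbc meet in 1. 3a->2: no, ababcac/accacba meet in 2. 3a->3: ok.
cbaab: 3b undefined. 3b->0: no, aacccc/cbaabbc meet in 1. 3b->1: no, aacccc/cbaabbc meet in 1. 3b->2: ok.
cbaabbc: 3c undefined. 3c->0: ok.
All examples now run through 4 states with every (state, symbol) defined. Accept strings end in {1,2}, Reject strings end in {0,3}; accept={1,2}.

states=4 start=0 accept={1,2} delta: 0a->0 0b->1 0c->2 1a->0 1b->1 1c->1 2a->2 2b->3 2c->1 3a->3 3b->2 3c->0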